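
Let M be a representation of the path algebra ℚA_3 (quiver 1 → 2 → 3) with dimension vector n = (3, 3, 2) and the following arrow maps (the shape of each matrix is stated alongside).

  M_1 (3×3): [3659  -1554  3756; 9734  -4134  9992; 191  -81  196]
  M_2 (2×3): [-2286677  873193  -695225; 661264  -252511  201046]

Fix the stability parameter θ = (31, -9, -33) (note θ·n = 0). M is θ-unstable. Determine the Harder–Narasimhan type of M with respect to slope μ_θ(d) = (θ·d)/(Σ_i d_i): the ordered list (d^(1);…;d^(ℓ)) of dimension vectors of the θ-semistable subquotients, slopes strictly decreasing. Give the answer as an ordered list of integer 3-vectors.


Via rank(M_{q-1}∘⋯∘M_p): M ≅ I[1,1], I[1,2], I[1,3], I[2,3].
μ_θ-semistable layers: μ^(1)=31; μ^(2)=11; μ^(3)=-11/3; μ^(4)=-21

((1, 0, 0); (1, 1, 0); (1, 1, 1); (0, 1, 1))


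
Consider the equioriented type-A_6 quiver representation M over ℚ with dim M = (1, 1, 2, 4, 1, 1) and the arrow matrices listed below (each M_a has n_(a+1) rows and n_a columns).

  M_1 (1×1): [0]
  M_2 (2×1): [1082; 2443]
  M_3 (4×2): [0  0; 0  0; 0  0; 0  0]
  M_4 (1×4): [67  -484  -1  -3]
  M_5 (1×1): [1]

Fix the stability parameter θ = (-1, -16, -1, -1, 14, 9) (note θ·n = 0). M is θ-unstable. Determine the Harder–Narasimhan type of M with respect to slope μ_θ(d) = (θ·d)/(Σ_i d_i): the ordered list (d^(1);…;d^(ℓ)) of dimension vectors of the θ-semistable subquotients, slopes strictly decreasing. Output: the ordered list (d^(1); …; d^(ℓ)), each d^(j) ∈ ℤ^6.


Interval decomposition of M: I[1,1], I[2,3], I[3,3], I[4,4]^3, I[4,6].
HN type (ℓ=3): μ^(1)=23/2; μ^(2)=-1; μ^(3)=-16

((0, 0, 0, 0, 1, 1); (1, 0, 2, 4, 0, 0); (0, 1, 0, 0, 0, 0))


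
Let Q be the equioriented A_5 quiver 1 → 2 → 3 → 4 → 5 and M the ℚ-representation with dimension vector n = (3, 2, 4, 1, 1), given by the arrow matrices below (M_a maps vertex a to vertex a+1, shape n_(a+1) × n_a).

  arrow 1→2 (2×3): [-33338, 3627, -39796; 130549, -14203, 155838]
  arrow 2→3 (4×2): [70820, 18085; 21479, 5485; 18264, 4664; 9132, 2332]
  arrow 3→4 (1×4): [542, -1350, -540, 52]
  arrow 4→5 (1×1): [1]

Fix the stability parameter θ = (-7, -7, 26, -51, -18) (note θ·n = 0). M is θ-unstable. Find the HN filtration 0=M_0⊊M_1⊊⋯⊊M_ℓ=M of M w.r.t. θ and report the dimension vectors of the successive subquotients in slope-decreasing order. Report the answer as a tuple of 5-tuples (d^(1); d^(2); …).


Interval decomposition of M: I[1,1], I[1,3], I[1,5], I[3,3]^2.
HN type (ℓ=3): μ^(1)=26; μ^(2)=-7; μ^(3)=-57/5

((0, 0, 3, 0, 0); (2, 1, 0, 0, 0); (1, 1, 1, 1, 1))


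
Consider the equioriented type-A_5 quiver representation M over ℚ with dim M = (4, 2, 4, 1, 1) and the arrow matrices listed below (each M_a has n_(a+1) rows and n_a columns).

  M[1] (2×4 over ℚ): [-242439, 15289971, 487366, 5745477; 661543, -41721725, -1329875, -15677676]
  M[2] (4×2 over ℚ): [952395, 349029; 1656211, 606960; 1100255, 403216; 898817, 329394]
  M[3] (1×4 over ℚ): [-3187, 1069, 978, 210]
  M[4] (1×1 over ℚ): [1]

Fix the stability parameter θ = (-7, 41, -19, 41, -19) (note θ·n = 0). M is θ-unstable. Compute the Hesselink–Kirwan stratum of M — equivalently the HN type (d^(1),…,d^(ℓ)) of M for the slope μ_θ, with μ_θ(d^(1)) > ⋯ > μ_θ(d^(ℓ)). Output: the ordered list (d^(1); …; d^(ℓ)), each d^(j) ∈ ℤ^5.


Interval decomposition of M: I[1,1]^2, I[1,3], I[1,5], I[3,3]^2.
HN type (ℓ=3): μ^(1)=11; μ^(2)=-7; μ^(3)=-19

((0, 2, 2, 1, 1); (4, 0, 0, 0, 0); (0, 0, 2, 0, 0))


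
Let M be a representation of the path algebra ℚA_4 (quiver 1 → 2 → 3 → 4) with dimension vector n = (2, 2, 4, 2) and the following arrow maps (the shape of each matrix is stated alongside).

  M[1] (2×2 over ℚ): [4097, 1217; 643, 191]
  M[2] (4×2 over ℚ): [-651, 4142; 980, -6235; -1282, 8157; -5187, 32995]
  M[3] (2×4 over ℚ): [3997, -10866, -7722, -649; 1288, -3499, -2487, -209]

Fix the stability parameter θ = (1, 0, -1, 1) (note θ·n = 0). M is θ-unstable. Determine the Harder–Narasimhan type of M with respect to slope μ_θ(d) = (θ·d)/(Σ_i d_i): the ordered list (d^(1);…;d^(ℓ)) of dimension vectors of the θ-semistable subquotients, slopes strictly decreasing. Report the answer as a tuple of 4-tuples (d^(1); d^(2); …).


Barcode: M ≅ I[1,4]^2, I[3,3]^2. HN layers by μ_θ (3 steps, strictly decreasing):
  μ^(1)=1; μ^(2)=0; μ^(3)=-1

((0, 0, 0, 2); (2, 2, 2, 0); (0, 0, 2, 0))


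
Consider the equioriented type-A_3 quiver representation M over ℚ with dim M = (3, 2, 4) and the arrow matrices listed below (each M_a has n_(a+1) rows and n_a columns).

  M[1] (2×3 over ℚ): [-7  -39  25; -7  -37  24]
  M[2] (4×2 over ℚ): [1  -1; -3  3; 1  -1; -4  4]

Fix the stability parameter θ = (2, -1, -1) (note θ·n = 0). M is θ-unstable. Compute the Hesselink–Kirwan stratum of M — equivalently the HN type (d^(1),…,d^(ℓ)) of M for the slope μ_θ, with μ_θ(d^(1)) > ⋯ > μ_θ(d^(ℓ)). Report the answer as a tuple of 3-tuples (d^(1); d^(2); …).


Via rank(M_{q-1}∘⋯∘M_p): M ≅ I[1,1], I[1,2], I[1,3], I[3,3]^3.
μ_θ-semistable layers: μ^(1)=2; μ^(2)=1/2; μ^(3)=0; μ^(4)=-1

((1, 0, 0); (1, 1, 0); (1, 1, 1); (0, 0, 3))


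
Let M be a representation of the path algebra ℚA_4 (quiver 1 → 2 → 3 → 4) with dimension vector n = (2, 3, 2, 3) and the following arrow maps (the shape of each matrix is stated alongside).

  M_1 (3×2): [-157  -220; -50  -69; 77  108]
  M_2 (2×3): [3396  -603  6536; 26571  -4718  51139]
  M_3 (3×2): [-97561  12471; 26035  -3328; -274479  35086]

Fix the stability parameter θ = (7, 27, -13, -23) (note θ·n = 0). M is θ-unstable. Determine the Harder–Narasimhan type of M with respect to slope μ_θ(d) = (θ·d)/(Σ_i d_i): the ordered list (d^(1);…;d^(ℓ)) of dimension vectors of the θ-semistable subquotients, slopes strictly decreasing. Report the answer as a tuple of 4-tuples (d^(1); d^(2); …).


Interval decomposition of M: I[1,2], I[1,4], I[2,4], I[4,4].
HN type (ℓ=5): μ^(1)=27; μ^(2)=7; μ^(3)=-1/2; μ^(4)=-3; μ^(5)=-23

((0, 1, 0, 0); (1, 0, 0, 0); (1, 1, 1, 1); (0, 1, 1, 1); (0, 0, 0, 1))


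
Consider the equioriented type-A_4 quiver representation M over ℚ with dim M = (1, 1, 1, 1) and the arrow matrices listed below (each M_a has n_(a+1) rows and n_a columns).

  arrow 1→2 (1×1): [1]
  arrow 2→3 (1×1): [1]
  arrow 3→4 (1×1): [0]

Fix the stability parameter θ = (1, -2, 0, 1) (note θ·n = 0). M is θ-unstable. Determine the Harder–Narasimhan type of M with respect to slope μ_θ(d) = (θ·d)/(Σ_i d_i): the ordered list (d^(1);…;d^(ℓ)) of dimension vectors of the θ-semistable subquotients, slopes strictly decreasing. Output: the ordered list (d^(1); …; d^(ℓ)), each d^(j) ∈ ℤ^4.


Barcode: M ≅ I[1,3], I[4,4]. HN layers by μ_θ (3 steps, strictly decreasing):
  μ^(1)=1; μ^(2)=0; μ^(3)=-1/2

((0, 0, 0, 1); (0, 0, 1, 0); (1, 1, 0, 0))


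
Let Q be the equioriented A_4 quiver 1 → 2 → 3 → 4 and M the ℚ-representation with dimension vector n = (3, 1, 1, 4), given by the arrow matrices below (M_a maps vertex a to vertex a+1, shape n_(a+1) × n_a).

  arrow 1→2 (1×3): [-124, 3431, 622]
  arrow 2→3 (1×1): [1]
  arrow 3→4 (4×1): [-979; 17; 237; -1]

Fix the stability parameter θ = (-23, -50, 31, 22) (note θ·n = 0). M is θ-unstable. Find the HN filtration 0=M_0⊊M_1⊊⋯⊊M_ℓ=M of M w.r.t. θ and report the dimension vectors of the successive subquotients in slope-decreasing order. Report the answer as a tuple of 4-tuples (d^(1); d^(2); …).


Interval decomposition of M: I[1,1]^2, I[1,4], I[4,4]^3.
HN type (ℓ=4): μ^(1)=53/2; μ^(2)=22; μ^(3)=-23; μ^(4)=-73/2

((0, 0, 1, 1); (0, 0, 0, 3); (2, 0, 0, 0); (1, 1, 0, 0))


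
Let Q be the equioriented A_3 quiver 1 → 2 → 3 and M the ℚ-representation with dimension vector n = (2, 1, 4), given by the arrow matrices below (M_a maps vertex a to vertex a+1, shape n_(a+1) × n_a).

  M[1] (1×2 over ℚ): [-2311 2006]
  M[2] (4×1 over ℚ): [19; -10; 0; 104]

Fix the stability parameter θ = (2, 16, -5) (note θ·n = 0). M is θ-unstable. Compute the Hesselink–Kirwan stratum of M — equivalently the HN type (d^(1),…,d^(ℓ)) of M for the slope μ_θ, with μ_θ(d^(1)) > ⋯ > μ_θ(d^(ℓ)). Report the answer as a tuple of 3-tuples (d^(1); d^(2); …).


Via rank(M_{q-1}∘⋯∘M_p): M ≅ I[1,1], I[1,3], I[3,3]^3.
μ_θ-semistable layers: μ^(1)=11/2; μ^(2)=2; μ^(3)=-5

((0, 1, 1); (2, 0, 0); (0, 0, 3))


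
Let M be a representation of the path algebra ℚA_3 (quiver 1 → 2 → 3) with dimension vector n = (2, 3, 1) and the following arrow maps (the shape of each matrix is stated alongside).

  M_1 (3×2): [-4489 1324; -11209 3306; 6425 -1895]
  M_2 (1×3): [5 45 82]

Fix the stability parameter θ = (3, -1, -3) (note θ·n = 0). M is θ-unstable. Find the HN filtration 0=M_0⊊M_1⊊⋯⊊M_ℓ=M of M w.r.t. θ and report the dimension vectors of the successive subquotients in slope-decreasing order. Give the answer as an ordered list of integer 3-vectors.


Interval decomposition of M: I[1,2]^2, I[2,3].
HN type (ℓ=2): μ^(1)=1; μ^(2)=-2

((2, 2, 0); (0, 1, 1))


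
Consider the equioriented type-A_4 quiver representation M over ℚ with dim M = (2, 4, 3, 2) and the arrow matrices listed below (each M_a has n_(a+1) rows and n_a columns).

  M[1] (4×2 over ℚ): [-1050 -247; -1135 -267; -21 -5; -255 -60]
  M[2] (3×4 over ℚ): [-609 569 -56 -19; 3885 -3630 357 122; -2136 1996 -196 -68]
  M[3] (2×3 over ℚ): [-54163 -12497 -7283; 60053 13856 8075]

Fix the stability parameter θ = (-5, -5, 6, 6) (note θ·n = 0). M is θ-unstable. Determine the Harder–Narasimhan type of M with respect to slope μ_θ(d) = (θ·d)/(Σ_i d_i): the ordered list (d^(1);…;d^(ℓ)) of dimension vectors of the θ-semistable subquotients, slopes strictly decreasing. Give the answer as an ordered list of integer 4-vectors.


Barcode: M ≅ I[1,2], I[1,4], I[2,2], I[2,4], I[3,3]. HN layers by μ_θ (2 steps, strictly decreasing):
  μ^(1)=6; μ^(2)=-5

((0, 0, 3, 2); (2, 4, 0, 0))


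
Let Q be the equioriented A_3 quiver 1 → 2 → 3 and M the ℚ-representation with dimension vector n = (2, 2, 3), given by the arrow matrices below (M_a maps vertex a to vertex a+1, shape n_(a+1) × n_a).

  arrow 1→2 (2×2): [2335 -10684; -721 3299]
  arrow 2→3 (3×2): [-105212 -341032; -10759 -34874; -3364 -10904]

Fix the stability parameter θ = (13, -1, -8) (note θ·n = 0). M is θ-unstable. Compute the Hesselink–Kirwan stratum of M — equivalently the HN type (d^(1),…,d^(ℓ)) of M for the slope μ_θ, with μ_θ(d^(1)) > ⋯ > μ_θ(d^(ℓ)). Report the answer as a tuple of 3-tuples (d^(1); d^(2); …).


Barcode: M ≅ I[1,2], I[1,3], I[3,3]^2. HN layers by μ_θ (3 steps, strictly decreasing):
  μ^(1)=6; μ^(2)=4/3; μ^(3)=-8

((1, 1, 0); (1, 1, 1); (0, 0, 2))


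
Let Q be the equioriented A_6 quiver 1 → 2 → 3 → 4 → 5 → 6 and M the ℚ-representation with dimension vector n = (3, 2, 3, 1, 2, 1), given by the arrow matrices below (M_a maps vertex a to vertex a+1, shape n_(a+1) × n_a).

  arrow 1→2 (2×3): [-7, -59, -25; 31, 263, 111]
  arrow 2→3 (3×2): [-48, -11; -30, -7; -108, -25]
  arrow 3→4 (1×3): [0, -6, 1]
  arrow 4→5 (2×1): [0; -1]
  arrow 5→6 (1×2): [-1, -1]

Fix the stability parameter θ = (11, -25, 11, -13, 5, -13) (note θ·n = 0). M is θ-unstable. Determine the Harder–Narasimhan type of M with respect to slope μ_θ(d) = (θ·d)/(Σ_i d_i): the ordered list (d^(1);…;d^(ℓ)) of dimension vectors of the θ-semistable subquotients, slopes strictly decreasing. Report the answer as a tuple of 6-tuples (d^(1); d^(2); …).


Interval decomposition of M: I[1,1], I[1,3], I[1,6], I[3,3], I[5,5].
HN type (ℓ=4): μ^(1)=11; μ^(2)=5; μ^(3)=-5/2; μ^(4)=-7

((1, 0, 2, 0, 0, 0); (0, 0, 0, 0, 1, 0); (0, 0, 1, 1, 1, 1); (2, 2, 0, 0, 0, 0))


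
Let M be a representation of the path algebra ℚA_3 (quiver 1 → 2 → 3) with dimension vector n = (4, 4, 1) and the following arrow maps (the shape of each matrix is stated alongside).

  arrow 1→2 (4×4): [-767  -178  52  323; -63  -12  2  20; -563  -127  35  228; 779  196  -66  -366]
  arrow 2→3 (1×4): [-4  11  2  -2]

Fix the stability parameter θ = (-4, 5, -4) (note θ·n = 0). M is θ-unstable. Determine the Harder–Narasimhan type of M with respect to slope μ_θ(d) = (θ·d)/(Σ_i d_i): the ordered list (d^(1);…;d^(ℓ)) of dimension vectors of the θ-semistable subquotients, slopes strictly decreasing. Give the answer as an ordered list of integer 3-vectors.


Interval decomposition of M: I[1,1], I[1,2]^2, I[1,3], I[2,2].
HN type (ℓ=3): μ^(1)=5; μ^(2)=1/2; μ^(3)=-4

((0, 3, 0); (0, 1, 1); (4, 0, 0))


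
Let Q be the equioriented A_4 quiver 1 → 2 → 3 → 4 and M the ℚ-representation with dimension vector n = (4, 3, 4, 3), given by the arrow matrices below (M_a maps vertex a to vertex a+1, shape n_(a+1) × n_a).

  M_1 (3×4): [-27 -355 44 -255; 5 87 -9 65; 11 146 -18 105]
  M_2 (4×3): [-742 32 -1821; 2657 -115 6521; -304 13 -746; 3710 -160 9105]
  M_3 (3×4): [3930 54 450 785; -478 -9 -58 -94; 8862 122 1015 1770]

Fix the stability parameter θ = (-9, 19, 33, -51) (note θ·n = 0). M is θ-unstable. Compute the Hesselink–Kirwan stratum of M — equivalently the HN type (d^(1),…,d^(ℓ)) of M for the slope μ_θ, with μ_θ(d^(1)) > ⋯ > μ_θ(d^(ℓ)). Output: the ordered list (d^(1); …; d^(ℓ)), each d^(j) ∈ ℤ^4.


Barcode: M ≅ I[1,1], I[1,4]^3, I[3,3]. HN layers by μ_θ (3 steps, strictly decreasing):
  μ^(1)=33; μ^(2)=1/3; μ^(3)=-9

((0, 0, 1, 0); (0, 3, 3, 3); (4, 0, 0, 0))


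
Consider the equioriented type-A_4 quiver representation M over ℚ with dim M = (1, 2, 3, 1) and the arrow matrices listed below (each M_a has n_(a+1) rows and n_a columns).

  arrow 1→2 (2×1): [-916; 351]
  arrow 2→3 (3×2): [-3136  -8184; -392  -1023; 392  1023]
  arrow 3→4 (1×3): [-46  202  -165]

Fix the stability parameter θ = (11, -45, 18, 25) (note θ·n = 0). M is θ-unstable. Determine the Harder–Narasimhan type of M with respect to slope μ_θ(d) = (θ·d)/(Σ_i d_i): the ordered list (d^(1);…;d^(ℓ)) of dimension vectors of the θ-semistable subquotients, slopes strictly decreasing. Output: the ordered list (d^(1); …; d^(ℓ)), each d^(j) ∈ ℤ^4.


Barcode: M ≅ I[1,4], I[2,2], I[3,3]^2. HN layers by μ_θ (4 steps, strictly decreasing):
  μ^(1)=25; μ^(2)=18; μ^(3)=-17; μ^(4)=-45

((0, 0, 0, 1); (0, 0, 3, 0); (1, 1, 0, 0); (0, 1, 0, 0))


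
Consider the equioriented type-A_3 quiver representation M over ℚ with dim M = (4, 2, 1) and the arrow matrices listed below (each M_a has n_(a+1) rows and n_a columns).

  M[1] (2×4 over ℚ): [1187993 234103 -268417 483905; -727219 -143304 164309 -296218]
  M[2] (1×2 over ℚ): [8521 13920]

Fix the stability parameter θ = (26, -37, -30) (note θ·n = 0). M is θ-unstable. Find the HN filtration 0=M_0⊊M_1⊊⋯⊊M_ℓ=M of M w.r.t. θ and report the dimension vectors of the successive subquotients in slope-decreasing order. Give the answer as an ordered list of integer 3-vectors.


Barcode: M ≅ I[1,1]^2, I[1,2], I[1,3]. HN layers by μ_θ (3 steps, strictly decreasing):
  μ^(1)=26; μ^(2)=-11/2; μ^(3)=-41/3

((2, 0, 0); (1, 1, 0); (1, 1, 1))


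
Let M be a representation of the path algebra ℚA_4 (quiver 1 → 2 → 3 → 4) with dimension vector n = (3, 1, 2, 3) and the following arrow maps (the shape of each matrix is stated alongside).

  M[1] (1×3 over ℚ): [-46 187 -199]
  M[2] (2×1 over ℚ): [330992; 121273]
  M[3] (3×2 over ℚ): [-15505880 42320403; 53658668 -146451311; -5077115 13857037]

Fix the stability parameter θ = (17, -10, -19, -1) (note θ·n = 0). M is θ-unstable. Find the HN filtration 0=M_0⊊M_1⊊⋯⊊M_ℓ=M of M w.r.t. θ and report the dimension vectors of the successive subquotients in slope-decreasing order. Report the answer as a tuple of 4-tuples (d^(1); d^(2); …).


Via rank(M_{q-1}∘⋯∘M_p): M ≅ I[1,1]^2, I[1,4], I[3,4], I[4,4].
μ_θ-semistable layers: μ^(1)=17; μ^(2)=-1; μ^(3)=-4; μ^(4)=-19

((2, 0, 0, 0); (0, 0, 0, 3); (1, 1, 1, 0); (0, 0, 1, 0))


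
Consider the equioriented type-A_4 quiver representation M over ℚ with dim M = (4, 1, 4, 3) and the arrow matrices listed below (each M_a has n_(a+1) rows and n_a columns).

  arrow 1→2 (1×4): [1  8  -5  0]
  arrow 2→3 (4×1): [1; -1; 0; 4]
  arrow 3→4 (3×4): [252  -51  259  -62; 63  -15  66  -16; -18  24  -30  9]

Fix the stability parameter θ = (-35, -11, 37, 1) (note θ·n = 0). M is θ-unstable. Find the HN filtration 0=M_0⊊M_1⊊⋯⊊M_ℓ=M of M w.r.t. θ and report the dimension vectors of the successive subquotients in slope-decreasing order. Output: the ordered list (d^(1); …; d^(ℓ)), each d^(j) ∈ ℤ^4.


Barcode: M ≅ I[1,1]^3, I[1,4], I[3,3], I[3,4]^2. HN layers by μ_θ (4 steps, strictly decreasing):
  μ^(1)=37; μ^(2)=19; μ^(3)=-11; μ^(4)=-35

((0, 0, 1, 0); (0, 0, 3, 3); (0, 1, 0, 0); (4, 0, 0, 0))


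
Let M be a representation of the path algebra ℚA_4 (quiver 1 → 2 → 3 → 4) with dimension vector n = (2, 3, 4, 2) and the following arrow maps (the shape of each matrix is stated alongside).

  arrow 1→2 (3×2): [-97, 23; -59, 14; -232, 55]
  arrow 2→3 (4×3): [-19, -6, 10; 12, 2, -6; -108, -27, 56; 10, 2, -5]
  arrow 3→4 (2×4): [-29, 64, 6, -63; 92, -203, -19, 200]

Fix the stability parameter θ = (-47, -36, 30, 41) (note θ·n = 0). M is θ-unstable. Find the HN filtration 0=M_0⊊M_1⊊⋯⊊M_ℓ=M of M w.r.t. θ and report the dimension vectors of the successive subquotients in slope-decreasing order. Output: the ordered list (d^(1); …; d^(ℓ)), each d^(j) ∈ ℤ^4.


Barcode: M ≅ I[1,4]^2, I[2,3], I[3,3]. HN layers by μ_θ (4 steps, strictly decreasing):
  μ^(1)=41; μ^(2)=30; μ^(3)=-36; μ^(4)=-47

((0, 0, 0, 2); (0, 0, 4, 0); (0, 3, 0, 0); (2, 0, 0, 0))


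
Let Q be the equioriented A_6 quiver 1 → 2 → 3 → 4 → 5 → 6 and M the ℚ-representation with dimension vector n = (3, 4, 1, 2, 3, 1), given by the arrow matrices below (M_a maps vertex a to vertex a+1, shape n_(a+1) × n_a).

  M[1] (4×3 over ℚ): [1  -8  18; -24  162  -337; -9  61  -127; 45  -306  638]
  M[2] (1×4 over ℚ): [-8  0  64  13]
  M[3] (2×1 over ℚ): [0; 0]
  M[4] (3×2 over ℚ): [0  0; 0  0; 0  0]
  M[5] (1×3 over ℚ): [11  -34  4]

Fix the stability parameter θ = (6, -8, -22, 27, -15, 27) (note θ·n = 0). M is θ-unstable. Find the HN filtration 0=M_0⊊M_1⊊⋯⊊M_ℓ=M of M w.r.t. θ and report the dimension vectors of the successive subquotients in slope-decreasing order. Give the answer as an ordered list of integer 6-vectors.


Via rank(M_{q-1}∘⋯∘M_p): M ≅ I[1,2]^2, I[1,3], I[2,2], I[4,4]^2, I[5,5]^2, I[5,6].
μ_θ-semistable layers: μ^(1)=27; μ^(2)=-1; μ^(3)=-8; μ^(4)=-15

((0, 0, 0, 2, 0, 1); (2, 2, 0, 0, 0, 0); (1, 2, 1, 0, 0, 0); (0, 0, 0, 0, 3, 0))


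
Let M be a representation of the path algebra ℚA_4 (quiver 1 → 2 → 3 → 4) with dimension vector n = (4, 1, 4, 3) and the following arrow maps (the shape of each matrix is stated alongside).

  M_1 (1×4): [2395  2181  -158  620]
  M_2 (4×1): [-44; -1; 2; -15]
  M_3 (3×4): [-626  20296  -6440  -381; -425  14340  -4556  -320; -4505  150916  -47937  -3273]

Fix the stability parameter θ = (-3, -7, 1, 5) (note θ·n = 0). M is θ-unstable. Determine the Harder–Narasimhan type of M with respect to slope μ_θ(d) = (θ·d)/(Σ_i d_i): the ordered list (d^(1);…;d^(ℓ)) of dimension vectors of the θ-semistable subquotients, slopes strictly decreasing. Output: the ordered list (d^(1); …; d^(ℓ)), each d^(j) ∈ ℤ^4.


Barcode: M ≅ I[1,1]^3, I[1,4], I[3,3], I[3,4]^2. HN layers by μ_θ (4 steps, strictly decreasing):
  μ^(1)=5; μ^(2)=1; μ^(3)=-3; μ^(4)=-5

((0, 0, 0, 3); (0, 0, 4, 0); (3, 0, 0, 0); (1, 1, 0, 0))


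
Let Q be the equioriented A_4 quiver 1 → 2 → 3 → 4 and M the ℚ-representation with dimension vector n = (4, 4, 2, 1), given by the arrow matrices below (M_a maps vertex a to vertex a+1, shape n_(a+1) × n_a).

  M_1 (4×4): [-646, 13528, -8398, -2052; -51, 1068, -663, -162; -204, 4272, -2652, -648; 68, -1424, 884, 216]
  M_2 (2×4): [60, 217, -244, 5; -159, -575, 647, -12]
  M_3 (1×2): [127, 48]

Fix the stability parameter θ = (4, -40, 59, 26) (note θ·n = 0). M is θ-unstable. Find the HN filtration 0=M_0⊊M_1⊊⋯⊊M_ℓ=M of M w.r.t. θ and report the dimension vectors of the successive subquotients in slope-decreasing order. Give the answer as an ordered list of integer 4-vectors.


Interval decomposition of M: I[1,1]^3, I[1,4], I[2,2]^2, I[2,3].
HN type (ℓ=5): μ^(1)=59; μ^(2)=85/2; μ^(3)=4; μ^(4)=-18; μ^(5)=-40

((0, 0, 1, 0); (0, 0, 1, 1); (3, 0, 0, 0); (1, 1, 0, 0); (0, 3, 0, 0))


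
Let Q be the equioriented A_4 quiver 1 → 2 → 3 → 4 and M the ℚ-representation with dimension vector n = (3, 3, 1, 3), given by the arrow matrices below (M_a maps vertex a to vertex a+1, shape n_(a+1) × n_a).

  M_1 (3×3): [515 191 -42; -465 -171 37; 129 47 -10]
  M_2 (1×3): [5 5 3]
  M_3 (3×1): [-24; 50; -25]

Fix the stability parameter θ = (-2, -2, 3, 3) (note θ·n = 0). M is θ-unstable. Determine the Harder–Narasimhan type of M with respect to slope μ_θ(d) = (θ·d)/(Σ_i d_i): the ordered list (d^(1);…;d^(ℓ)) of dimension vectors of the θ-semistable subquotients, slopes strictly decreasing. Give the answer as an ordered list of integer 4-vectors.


Interval decomposition of M: I[1,2]^2, I[1,4], I[4,4]^2.
HN type (ℓ=2): μ^(1)=3; μ^(2)=-2

((0, 0, 1, 3); (3, 3, 0, 0))


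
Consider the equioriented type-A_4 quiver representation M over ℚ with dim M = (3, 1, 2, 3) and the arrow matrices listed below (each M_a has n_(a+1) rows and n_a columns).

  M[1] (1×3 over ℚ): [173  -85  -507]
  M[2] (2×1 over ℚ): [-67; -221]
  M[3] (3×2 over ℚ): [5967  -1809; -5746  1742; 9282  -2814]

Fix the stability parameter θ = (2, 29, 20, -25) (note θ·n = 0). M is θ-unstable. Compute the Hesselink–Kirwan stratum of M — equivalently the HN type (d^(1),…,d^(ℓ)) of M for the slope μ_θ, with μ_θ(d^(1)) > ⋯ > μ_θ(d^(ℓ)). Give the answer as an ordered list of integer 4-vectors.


Interval decomposition of M: I[1,1]^2, I[1,3], I[3,4], I[4,4]^2.
HN type (ℓ=4): μ^(1)=49/2; μ^(2)=2; μ^(3)=-5/2; μ^(4)=-25

((0, 1, 1, 0); (3, 0, 0, 0); (0, 0, 1, 1); (0, 0, 0, 2))


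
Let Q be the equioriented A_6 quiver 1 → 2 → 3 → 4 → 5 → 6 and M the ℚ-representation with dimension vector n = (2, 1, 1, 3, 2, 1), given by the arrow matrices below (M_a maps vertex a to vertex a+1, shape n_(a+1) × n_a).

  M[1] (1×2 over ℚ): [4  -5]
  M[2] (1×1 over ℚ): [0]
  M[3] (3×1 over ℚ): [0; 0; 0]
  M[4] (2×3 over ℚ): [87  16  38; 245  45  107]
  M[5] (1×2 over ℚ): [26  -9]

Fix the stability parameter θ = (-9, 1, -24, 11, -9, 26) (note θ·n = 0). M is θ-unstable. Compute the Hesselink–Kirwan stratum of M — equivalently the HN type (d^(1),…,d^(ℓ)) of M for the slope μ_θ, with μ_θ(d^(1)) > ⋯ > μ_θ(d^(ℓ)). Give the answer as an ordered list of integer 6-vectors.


Interval decomposition of M: I[1,1], I[1,2], I[3,3], I[4,4], I[4,5], I[4,6].
HN type (ℓ=5): μ^(1)=26; μ^(2)=11; μ^(3)=1; μ^(4)=-9; μ^(5)=-24

((0, 0, 0, 0, 0, 1); (0, 0, 0, 1, 0, 0); (0, 1, 0, 2, 2, 0); (2, 0, 0, 0, 0, 0); (0, 0, 1, 0, 0, 0))


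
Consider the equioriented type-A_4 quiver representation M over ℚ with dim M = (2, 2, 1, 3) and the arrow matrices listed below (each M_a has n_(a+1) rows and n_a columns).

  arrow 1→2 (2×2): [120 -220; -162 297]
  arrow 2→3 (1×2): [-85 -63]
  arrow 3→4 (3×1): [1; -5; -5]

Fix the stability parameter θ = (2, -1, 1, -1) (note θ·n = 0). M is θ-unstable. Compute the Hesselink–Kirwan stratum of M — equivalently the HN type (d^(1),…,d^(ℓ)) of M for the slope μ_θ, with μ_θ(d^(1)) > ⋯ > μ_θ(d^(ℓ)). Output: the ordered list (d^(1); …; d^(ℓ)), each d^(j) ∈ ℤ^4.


Barcode: M ≅ I[1,1], I[1,4], I[2,2], I[4,4]^2. HN layers by μ_θ (3 steps, strictly decreasing):
  μ^(1)=2; μ^(2)=1/4; μ^(3)=-1

((1, 0, 0, 0); (1, 1, 1, 1); (0, 1, 0, 2))


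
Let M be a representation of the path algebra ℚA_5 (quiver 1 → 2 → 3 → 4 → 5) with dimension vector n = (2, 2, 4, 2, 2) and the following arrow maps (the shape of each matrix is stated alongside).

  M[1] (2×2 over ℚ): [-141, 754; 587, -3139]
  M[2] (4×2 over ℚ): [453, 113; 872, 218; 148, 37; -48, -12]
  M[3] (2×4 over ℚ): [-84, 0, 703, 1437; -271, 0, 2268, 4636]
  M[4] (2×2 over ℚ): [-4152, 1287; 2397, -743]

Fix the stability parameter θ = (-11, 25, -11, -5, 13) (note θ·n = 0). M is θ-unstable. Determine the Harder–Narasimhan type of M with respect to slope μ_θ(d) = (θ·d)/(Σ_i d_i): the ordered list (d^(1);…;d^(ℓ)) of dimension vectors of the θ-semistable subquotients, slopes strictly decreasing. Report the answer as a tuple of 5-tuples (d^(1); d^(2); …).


Interval decomposition of M: I[1,5]^2, I[3,3]^2.
HN type (ℓ=3): μ^(1)=13; μ^(2)=3; μ^(3)=-11

((0, 0, 0, 0, 2); (0, 2, 2, 2, 0); (2, 0, 2, 0, 0))


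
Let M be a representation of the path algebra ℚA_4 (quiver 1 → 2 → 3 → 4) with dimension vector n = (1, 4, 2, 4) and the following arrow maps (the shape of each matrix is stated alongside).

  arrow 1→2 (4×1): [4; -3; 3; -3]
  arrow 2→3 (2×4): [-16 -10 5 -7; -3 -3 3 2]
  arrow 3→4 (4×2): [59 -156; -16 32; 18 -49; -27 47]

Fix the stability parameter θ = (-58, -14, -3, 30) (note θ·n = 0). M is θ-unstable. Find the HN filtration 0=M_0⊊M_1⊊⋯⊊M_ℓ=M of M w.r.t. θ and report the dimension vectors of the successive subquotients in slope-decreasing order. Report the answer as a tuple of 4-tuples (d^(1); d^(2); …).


Barcode: M ≅ I[1,4], I[2,2]^2, I[2,4], I[4,4]^2. HN layers by μ_θ (4 steps, strictly decreasing):
  μ^(1)=30; μ^(2)=-3; μ^(3)=-14; μ^(4)=-58

((0, 0, 0, 4); (0, 0, 2, 0); (0, 4, 0, 0); (1, 0, 0, 0))


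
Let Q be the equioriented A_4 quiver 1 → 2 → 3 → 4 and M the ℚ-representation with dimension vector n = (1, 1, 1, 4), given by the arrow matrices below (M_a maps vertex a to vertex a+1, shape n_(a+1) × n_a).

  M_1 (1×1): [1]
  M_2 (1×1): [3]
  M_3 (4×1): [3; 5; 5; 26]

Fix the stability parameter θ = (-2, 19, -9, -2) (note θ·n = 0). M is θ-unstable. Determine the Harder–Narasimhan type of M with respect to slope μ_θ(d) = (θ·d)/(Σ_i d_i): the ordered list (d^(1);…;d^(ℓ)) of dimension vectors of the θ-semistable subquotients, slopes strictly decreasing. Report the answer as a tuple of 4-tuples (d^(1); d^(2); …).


Barcode: M ≅ I[1,4], I[4,4]^3. HN layers by μ_θ (2 steps, strictly decreasing):
  μ^(1)=8/3; μ^(2)=-2

((0, 1, 1, 1); (1, 0, 0, 3))


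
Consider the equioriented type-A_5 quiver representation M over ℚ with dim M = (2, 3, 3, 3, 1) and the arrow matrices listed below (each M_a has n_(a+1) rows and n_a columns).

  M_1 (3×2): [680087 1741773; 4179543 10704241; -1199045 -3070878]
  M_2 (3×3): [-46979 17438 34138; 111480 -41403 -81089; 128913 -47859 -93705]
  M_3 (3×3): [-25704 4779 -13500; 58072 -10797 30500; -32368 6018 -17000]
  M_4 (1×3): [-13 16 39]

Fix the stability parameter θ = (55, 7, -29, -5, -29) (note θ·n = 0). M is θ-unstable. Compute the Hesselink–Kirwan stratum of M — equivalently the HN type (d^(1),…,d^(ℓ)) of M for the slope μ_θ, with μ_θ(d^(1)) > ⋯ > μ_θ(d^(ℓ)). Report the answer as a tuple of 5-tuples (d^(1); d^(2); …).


Via rank(M_{q-1}∘⋯∘M_p): M ≅ I[1,3], I[1,5], I[2,2], I[3,3], I[4,4]^2.
μ_θ-semistable layers: μ^(1)=11; μ^(2)=7; μ^(3)=-1/5; μ^(4)=-5; μ^(5)=-29

((1, 1, 1, 0, 0); (0, 1, 0, 0, 0); (1, 1, 1, 1, 1); (0, 0, 0, 2, 0); (0, 0, 1, 0, 0))


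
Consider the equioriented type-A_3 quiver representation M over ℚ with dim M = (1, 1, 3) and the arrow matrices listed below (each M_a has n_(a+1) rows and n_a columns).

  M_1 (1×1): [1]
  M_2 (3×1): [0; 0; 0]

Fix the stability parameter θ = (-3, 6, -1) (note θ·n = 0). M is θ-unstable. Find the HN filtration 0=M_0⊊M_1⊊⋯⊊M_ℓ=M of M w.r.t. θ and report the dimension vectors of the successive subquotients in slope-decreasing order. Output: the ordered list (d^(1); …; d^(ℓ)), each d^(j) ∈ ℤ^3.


Via rank(M_{q-1}∘⋯∘M_p): M ≅ I[1,2], I[3,3]^3.
μ_θ-semistable layers: μ^(1)=6; μ^(2)=-1; μ^(3)=-3

((0, 1, 0); (0, 0, 3); (1, 0, 0))


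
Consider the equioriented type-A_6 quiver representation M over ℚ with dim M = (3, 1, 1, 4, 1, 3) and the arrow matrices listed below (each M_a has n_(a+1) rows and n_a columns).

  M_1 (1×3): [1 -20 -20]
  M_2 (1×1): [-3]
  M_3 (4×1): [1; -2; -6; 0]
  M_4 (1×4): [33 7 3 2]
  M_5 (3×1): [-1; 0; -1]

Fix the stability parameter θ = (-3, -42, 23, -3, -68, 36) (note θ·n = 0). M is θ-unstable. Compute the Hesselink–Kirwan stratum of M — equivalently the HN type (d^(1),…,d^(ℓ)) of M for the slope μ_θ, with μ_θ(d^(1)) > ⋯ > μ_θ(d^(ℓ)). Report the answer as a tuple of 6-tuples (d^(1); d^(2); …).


Interval decomposition of M: I[1,1]^2, I[1,6], I[4,4]^3, I[6,6]^2.
HN type (ℓ=4): μ^(1)=36; μ^(2)=-3; μ^(3)=-16; μ^(4)=-45/2

((0, 0, 0, 0, 0, 3); (2, 0, 0, 3, 0, 0); (0, 0, 1, 1, 1, 0); (1, 1, 0, 0, 0, 0))


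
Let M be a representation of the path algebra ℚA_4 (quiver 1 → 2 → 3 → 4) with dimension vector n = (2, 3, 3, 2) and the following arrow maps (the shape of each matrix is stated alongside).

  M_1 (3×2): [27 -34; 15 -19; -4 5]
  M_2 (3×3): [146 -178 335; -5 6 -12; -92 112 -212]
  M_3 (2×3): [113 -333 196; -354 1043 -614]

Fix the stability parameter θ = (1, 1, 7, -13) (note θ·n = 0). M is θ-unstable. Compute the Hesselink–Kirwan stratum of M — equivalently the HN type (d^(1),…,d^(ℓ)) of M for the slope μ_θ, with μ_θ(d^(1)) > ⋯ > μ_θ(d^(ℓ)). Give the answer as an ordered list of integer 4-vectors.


Interval decomposition of M: I[1,4]^2, I[2,2], I[3,3].
HN type (ℓ=3): μ^(1)=7; μ^(2)=1; μ^(3)=-1

((0, 0, 1, 0); (0, 1, 0, 0); (2, 2, 2, 2))


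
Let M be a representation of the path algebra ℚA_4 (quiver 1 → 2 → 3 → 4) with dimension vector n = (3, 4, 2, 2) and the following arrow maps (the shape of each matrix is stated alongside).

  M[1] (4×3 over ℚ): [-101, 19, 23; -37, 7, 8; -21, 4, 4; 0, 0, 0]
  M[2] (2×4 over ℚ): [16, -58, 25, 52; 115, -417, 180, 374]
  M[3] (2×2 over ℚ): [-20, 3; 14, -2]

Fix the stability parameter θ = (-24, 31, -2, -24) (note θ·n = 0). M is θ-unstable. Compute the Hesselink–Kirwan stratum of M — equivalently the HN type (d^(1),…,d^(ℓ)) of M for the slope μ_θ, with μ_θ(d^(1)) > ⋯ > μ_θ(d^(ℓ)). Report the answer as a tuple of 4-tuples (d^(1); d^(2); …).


Via rank(M_{q-1}∘⋯∘M_p): M ≅ I[1,2], I[1,4]^2, I[2,2].
μ_θ-semistable layers: μ^(1)=31; μ^(2)=5/3; μ^(3)=-24

((0, 2, 0, 0); (0, 2, 2, 2); (3, 0, 0, 0))


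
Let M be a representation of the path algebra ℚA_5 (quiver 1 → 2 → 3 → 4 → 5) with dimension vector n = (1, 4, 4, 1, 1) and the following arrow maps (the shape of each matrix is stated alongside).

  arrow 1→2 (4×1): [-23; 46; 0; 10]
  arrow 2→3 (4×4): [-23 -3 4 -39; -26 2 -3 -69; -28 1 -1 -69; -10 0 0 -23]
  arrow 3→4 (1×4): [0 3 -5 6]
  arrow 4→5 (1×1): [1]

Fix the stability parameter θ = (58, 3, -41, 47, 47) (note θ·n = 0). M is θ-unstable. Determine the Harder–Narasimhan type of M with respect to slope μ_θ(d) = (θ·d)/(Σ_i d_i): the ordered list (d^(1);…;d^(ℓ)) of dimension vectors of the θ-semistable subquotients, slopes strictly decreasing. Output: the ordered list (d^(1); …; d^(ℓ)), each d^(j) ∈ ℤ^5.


Interval decomposition of M: I[1,3], I[2,3]^2, I[2,5].
HN type (ℓ=3): μ^(1)=47; μ^(2)=20/3; μ^(3)=-19

((0, 0, 0, 1, 1); (1, 1, 1, 0, 0); (0, 3, 3, 0, 0))


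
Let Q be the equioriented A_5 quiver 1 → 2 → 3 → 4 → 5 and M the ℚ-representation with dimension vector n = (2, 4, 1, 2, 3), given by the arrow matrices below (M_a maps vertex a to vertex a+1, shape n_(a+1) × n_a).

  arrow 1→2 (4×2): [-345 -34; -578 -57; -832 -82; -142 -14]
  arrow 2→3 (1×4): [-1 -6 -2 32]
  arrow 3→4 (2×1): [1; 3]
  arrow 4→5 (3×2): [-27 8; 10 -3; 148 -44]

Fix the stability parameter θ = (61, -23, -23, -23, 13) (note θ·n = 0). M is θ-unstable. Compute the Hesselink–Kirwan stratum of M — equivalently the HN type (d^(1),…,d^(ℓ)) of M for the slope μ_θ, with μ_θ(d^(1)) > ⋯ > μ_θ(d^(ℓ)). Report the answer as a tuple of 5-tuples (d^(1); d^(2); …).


Barcode: M ≅ I[1,2], I[1,5], I[2,2]^2, I[4,5], I[5,5]. HN layers by μ_θ (4 steps, strictly decreasing):
  μ^(1)=19; μ^(2)=13; μ^(3)=-2; μ^(4)=-23

((1, 1, 0, 0, 0); (0, 0, 0, 0, 3); (1, 1, 1, 1, 0); (0, 2, 0, 1, 0))


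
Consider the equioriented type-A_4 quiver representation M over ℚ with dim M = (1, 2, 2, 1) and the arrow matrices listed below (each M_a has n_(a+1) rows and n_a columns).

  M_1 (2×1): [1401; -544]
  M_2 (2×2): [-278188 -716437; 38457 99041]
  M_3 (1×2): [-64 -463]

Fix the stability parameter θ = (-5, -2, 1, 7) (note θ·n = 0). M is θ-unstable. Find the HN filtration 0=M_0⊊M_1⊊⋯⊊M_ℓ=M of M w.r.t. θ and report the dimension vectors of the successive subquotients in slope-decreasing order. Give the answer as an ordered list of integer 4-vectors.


Via rank(M_{q-1}∘⋯∘M_p): M ≅ I[1,4], I[2,3].
μ_θ-semistable layers: μ^(1)=7; μ^(2)=1; μ^(3)=-2; μ^(4)=-5

((0, 0, 0, 1); (0, 0, 2, 0); (0, 2, 0, 0); (1, 0, 0, 0))


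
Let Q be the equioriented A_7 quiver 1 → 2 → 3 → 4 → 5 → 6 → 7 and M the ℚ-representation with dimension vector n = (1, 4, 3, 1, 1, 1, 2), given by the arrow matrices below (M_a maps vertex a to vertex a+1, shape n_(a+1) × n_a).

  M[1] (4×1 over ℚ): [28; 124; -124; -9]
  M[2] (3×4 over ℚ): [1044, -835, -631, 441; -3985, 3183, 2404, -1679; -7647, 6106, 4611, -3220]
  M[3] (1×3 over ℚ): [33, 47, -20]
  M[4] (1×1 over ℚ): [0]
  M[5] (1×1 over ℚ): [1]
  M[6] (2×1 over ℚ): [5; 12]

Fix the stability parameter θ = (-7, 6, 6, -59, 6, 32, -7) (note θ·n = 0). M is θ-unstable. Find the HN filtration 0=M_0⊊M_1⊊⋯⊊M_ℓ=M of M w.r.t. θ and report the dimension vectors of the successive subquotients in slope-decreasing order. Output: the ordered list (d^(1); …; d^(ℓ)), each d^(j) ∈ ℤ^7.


Via rank(M_{q-1}∘⋯∘M_p): M ≅ I[1,3], I[2,2], I[2,3], I[2,4], I[5,7], I[7,7].
μ_θ-semistable layers: μ^(1)=25/2; μ^(2)=6; μ^(3)=-7; μ^(4)=-47/3

((0, 0, 0, 0, 0, 1, 1); (0, 3, 2, 0, 1, 0, 0); (1, 0, 0, 0, 0, 0, 1); (0, 1, 1, 1, 0, 0, 0))


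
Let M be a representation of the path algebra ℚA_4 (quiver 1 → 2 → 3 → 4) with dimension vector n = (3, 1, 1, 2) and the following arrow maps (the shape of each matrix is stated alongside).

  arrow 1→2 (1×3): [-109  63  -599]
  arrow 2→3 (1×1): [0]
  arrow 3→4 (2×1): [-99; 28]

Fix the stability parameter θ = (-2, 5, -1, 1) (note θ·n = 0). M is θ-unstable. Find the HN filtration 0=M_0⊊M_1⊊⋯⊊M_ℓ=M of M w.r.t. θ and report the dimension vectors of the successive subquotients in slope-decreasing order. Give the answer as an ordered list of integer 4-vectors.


Via rank(M_{q-1}∘⋯∘M_p): M ≅ I[1,1]^2, I[1,2], I[3,4], I[4,4].
μ_θ-semistable layers: μ^(1)=5; μ^(2)=1; μ^(3)=-1; μ^(4)=-2

((0, 1, 0, 0); (0, 0, 0, 2); (0, 0, 1, 0); (3, 0, 0, 0))


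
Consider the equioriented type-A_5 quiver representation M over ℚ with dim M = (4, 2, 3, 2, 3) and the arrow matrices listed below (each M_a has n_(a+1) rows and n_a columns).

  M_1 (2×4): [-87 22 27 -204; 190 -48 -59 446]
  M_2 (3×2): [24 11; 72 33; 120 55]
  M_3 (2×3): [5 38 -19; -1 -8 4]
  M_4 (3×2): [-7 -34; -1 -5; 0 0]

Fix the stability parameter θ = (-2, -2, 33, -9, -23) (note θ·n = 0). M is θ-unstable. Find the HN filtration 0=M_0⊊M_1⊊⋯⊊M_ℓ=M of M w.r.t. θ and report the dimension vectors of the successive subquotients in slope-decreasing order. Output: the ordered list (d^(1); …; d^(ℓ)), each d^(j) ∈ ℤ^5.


Barcode: M ≅ I[1,1]^2, I[1,2], I[1,5], I[3,3], I[3,5], I[5,5]. HN layers by μ_θ (4 steps, strictly decreasing):
  μ^(1)=33; μ^(2)=1/3; μ^(3)=-2; μ^(4)=-23

((0, 0, 1, 0, 0); (0, 0, 2, 2, 2); (4, 2, 0, 0, 0); (0, 0, 0, 0, 1))


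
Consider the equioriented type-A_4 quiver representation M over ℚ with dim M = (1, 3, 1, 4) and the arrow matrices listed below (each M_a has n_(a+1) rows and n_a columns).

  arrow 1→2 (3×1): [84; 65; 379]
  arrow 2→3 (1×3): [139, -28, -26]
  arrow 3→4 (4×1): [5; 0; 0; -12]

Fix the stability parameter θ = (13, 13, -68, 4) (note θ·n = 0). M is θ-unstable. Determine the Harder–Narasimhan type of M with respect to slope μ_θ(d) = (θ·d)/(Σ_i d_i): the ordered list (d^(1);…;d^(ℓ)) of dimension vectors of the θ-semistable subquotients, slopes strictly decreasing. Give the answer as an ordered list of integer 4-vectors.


Via rank(M_{q-1}∘⋯∘M_p): M ≅ I[1,4], I[2,2]^2, I[4,4]^3.
μ_θ-semistable layers: μ^(1)=13; μ^(2)=4; μ^(3)=-14

((0, 2, 0, 0); (0, 0, 0, 4); (1, 1, 1, 0))


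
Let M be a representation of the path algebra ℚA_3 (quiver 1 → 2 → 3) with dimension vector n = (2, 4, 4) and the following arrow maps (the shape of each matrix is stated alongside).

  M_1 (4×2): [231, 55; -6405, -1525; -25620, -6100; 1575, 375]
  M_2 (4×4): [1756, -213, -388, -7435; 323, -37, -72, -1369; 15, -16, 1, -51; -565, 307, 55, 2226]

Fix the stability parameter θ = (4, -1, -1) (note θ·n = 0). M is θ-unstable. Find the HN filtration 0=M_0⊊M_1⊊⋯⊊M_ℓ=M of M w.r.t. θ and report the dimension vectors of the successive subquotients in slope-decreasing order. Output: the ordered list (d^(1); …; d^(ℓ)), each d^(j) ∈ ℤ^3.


Via rank(M_{q-1}∘⋯∘M_p): M ≅ I[1,1], I[1,3], I[2,3]^3.
μ_θ-semistable layers: μ^(1)=4; μ^(2)=2/3; μ^(3)=-1

((1, 0, 0); (1, 1, 1); (0, 3, 3))


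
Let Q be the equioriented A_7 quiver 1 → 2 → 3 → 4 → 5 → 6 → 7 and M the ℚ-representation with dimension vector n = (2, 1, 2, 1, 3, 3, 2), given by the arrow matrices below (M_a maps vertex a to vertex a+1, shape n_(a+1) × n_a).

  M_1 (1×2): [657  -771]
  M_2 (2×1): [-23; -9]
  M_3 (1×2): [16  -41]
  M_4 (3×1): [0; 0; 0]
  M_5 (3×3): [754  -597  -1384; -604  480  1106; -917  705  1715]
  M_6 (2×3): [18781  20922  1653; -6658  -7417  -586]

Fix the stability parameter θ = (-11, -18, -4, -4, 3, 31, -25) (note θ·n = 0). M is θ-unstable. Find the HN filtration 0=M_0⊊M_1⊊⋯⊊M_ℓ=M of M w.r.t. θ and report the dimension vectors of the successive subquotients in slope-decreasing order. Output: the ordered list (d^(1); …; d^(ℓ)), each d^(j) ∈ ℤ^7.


Barcode: M ≅ I[1,1], I[1,4], I[3,3], I[5,6], I[5,7]^2. HN layers by μ_θ (5 steps, strictly decreasing):
  μ^(1)=31; μ^(2)=3; μ^(3)=-4; μ^(4)=-11; μ^(5)=-29/2

((0, 0, 0, 0, 0, 1, 0); (0, 0, 0, 0, 3, 2, 2); (0, 0, 2, 1, 0, 0, 0); (1, 0, 0, 0, 0, 0, 0); (1, 1, 0, 0, 0, 0, 0))


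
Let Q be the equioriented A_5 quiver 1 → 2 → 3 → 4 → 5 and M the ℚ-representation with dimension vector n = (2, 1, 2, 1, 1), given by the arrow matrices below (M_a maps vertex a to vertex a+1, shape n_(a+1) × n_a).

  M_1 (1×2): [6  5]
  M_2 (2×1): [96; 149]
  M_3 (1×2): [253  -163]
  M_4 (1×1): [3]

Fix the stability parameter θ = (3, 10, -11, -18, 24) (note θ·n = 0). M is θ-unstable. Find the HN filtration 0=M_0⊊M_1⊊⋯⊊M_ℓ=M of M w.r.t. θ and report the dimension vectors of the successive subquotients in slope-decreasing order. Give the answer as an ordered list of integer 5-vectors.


Via rank(M_{q-1}∘⋯∘M_p): M ≅ I[1,1], I[1,5], I[3,3].
μ_θ-semistable layers: μ^(1)=24; μ^(2)=3; μ^(3)=-4; μ^(4)=-11

((0, 0, 0, 0, 1); (1, 0, 0, 0, 0); (1, 1, 1, 1, 0); (0, 0, 1, 0, 0))


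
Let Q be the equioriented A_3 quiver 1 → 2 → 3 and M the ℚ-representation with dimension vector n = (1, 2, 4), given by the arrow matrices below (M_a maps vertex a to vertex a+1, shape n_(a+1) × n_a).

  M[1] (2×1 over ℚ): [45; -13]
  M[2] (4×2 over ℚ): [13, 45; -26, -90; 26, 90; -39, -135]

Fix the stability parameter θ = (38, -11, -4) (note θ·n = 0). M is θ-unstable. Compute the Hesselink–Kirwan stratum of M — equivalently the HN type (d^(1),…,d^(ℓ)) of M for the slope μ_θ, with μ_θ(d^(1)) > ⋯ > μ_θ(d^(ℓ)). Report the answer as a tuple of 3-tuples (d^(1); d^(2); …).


Via rank(M_{q-1}∘⋯∘M_p): M ≅ I[1,2], I[2,3], I[3,3]^3.
μ_θ-semistable layers: μ^(1)=27/2; μ^(2)=-4; μ^(3)=-11

((1, 1, 0); (0, 0, 4); (0, 1, 0))
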